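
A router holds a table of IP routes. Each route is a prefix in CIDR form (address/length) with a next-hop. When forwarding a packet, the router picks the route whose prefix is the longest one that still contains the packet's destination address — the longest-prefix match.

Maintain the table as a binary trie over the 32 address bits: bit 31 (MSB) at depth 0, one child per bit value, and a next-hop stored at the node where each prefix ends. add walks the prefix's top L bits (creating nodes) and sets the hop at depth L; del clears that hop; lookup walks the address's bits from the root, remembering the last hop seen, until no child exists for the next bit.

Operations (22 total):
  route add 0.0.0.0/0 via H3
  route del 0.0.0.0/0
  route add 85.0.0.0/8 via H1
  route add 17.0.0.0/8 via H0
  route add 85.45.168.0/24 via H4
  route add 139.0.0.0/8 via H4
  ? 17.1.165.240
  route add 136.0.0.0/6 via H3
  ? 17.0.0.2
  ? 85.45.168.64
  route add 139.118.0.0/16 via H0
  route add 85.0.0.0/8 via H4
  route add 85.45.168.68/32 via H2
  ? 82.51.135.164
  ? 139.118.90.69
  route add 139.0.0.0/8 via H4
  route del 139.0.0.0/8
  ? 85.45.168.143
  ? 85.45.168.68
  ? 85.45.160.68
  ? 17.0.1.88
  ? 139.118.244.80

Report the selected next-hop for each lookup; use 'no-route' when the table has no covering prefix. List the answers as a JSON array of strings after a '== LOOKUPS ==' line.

Trace:
  + 0.0.0.0/0 (H3) depth=0
  del 0.0.0.0/0 (clear depth 0)
  + 85.0.0.0/8 (H1) depth=8
  + 17.0.0.0/8 (H0) depth=8
  + 85.45.168.0/24 (H4) depth=24
  + 139.0.0.0/8 (H4) depth=8
  Q 17.1.165.240: descend 00010001 ; hops seen [H0] ; pick H0
  + 136.0.0.0/6 (H3) depth=6
  Q 17.0.0.2: descend 00010001 ; hops seen [H0] ; pick H0
  Q 85.45.168.64: descend 010101010010110110101000 ; hops seen [H1,H4] ; pick H4
  + 139.118.0.0/16 (H0) depth=16
  + 85.0.0.0/8 (H4) depth=8
  + 85.45.168.68/32 (H2) depth=32
  Q 82.51.135.164: descend 01010 ; hops seen [∅] ; pick no-route
  Q 139.118.90.69: descend 1000101101110110 ; hops seen [H3,H4,H0] ; pick H0
  + 139.0.0.0/8 (H4) depth=8
  del 139.0.0.0/8 (clear depth 8)
  Q 85.45.168.143: descend 010101010010110110101000 ; hops seen [H4,H4] ; pick H4
  Q 85.45.168.68: descend 01010101001011011010100001000100 ; hops seen [H4,H4,H2] ; pick H2
  Q 85.45.160.68: descend 01010101001011011010 ; hops seen [H4] ; pick H4
  Q 17.0.1.88: descend 00010001 ; hops seen [H0] ; pick H0
  Q 139.118.244.80: descend 1000101101110110 ; hops seen [H3,H0] ; pick H0

== LOOKUPS ==
["H0","H0","H4","no-route","H0","H4","H2","H4","H0","H0"]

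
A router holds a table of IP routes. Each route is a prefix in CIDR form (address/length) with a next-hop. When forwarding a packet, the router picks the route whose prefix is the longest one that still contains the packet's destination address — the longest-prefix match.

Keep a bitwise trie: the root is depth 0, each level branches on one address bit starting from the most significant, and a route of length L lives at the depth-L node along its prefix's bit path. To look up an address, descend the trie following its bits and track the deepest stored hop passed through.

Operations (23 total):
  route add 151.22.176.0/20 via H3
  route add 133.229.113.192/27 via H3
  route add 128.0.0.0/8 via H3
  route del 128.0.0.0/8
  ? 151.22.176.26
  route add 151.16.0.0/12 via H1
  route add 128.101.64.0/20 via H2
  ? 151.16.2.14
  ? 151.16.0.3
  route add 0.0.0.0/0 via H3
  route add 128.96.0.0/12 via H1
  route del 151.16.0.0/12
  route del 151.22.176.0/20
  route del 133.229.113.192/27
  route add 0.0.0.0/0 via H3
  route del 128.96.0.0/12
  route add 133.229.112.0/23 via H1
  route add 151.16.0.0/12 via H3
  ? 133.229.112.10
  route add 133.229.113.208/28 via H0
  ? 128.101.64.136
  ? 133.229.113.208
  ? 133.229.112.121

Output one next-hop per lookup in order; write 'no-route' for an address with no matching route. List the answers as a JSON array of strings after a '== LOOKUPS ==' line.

Trace:
  add 151.22.176.0/20 -> H3 at depth 20
  add 133.229.113.192/27 -> H3 at depth 27
  add 128.0.0.0/8 -> H3 at depth 8
  - 128.0.0.0/8 clear@8
  ? 151.22.176.26  path d0:-→d1:-→d2:-→d3:-→d4:-→d5:-→d6:-→d7:-→d8:-→d9:-→d10:-→d11:-→d12:-→d13:-→d14:-→d15:-→d16:-→d17:-→d18:-→d19:-→d20:H3  best=H3
  add 151.16.0.0/12 -> H1 at depth 12
  add 128.101.64.0/20 -> H2 at depth 20
  ? 151.16.2.14  path d0:-→d1:-→d2:-→d3:-→d4:-→d5:-→d6:-→d7:-→d8:-→d9:-→d10:-→d11:-→d12:H1→d13:-  best=H1
  ? 151.16.0.3  path d0:-→d1:-→d2:-→d3:-→d4:-→d5:-→d6:-→d7:-→d8:-→d9:-→d10:-→d11:-→d12:H1→d13:-  best=H1
  add 0.0.0.0/0 -> H3 at depth 0
  add 128.96.0.0/12 -> H1 at depth 12
  - 151.16.0.0/12 clear@12
  - 151.22.176.0/20 clear@20
  - 133.229.113.192/27 clear@27
  add 0.0.0.0/0 -> H3 at depth 0
  - 128.96.0.0/12 clear@12
  add 133.229.112.0/23 -> H1 at depth 23
  add 151.16.0.0/12 -> H3 at depth 12
  ? 133.229.112.10  path d0:H3→d1:-→d2:-→d3:-→d4:-→d5:-→d6:-→d7:-→d8:-→d9:-→d10:-→d11:-→d12:-→d13:-→d14:-→d15:-→d16:-→d17:-→d18:-→d19:-→d20:-→d21:-→d22:-→d23:H1  best=H1
  add 133.229.113.208/28 -> H0 at depth 28
  ? 128.101.64.136  path d0:H3→d1:-→d2:-→d3:-→d4:-→d5:-→d6:-→d7:-→d8:-→d9:-→d10:-→d11:-→d12:-→d13:-→d14:-→d15:-→d16:-→d17:-→d18:-→d19:-→d20:H2  best=H2
  ? 133.229.113.208  path d0:H3→d1:-→d2:-→d3:-→d4:-→d5:-→d6:-→d7:-→d8:-→d9:-→d10:-→d11:-→d12:-→d13:-→d14:-→d15:-→d16:-→d17:-→d18:-→d19:-→d20:-→d21:-→d22:-→d23:H1→d24:-→d25:-→d26:-→d27:-→d28:H0  best=H0
  ? 133.229.112.121  path d0:H3→d1:-→d2:-→d3:-→d4:-→d5:-→d6:-→d7:-→d8:-→d9:-→d10:-→d11:-→d12:-→d13:-→d14:-→d15:-→d16:-→d17:-→d18:-→d19:-→d20:-→d21:-→d22:-→d23:H1  best=H1

== LOOKUPS ==
["H3","H1","H1","H1","H2","H0","H1"]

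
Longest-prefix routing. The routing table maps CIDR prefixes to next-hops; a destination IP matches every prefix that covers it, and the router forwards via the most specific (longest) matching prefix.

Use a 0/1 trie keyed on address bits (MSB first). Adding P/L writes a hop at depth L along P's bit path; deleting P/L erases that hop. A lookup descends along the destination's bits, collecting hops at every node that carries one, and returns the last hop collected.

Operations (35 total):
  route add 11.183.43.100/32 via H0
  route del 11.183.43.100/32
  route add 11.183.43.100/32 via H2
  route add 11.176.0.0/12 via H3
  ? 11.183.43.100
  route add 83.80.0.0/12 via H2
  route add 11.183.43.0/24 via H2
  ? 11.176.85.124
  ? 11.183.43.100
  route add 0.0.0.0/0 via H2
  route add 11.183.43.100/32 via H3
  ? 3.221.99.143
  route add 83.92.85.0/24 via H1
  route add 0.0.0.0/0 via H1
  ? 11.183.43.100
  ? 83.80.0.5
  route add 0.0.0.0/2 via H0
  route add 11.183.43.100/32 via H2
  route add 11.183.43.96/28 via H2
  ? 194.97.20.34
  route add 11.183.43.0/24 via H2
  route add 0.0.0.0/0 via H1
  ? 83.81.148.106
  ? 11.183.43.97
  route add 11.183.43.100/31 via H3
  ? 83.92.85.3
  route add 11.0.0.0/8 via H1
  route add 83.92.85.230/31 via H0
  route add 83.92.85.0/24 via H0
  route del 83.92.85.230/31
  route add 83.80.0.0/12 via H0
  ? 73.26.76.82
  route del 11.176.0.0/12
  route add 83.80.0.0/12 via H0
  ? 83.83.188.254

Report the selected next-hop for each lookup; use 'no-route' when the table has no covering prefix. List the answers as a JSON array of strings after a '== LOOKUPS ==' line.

Apply in order:
  + 11.183.43.100/32 (H0) depth=32
  del 11.183.43.100/32 (clear depth 32)
  + 11.183.43.100/32 (H2) depth=32
  + 11.176.0.0/12 (H3) depth=12
  Q 11.183.43.100: descend 00001011101101110010101101100100 ; hops seen [H3,H2] ; pick H2
  + 83.80.0.0/12 (H2) depth=12
  + 11.183.43.0/24 (H2) depth=24
  Q 11.176.85.124: descend 0000101110110 ; hops seen [H3] ; pick H3
  Q 11.183.43.100: descend 00001011101101110010101101100100 ; hops seen [H3,H2,H2] ; pick H2
  + 0.0.0.0/0 (H2) depth=0
  + 11.183.43.100/32 (H3) depth=32
  Q 3.221.99.143: descend 0000 ; hops seen [H2] ; pick H2
  + 83.92.85.0/24 (H1) depth=24
  + 0.0.0.0/0 (H1) depth=0
  Q 11.183.43.100: descend 00001011101101110010101101100100 ; hops seen [H1,H3,H2,H3] ; pick H3
  Q 83.80.0.5: descend 010100110101 ; hops seen [H1,H2] ; pick H2
  + 0.0.0.0/2 (H0) depth=2
  + 11.183.43.100/32 (H2) depth=32
  + 11.183.43.96/28 (H2) depth=28
  Q 194.97.20.34: descend ε ; hops seen [H1] ; pick H1
  + 11.183.43.0/24 (H2) depth=24
  + 0.0.0.0/0 (H1) depth=0
  Q 83.81.148.106: descend 010100110101 ; hops seen [H1,H2] ; pick H2
  Q 11.183.43.97: descend 00001011101101110010101101100 ; hops seen [H1,H0,H3,H2,H2] ; pick H2
  + 11.183.43.100/31 (H3) depth=31
  Q 83.92.85.3: descend 010100110101110001010101 ; hops seen [H1,H2,H1] ; pick H1
  + 11.0.0.0/8 (H1) depth=8
  + 83.92.85.230/31 (H0) depth=31
  + 83.92.85.0/24 (H0) depth=24
  del 83.92.85.230/31 (clear depth 31)
  + 83.80.0.0/12 (H0) depth=12
  Q 73.26.76.82: descend 010 ; hops seen [H1] ; pick H1
  del 11.176.0.0/12 (clear depth 12)
  + 83.80.0.0/12 (H0) depth=12
  Q 83.83.188.254: descend 010100110101 ; hops seen [H1,H0] ; pick H0

== LOOKUPS ==
["H2","H3","H2","H2","H3","H2","H1","H2","H2","H1","H1","H0"]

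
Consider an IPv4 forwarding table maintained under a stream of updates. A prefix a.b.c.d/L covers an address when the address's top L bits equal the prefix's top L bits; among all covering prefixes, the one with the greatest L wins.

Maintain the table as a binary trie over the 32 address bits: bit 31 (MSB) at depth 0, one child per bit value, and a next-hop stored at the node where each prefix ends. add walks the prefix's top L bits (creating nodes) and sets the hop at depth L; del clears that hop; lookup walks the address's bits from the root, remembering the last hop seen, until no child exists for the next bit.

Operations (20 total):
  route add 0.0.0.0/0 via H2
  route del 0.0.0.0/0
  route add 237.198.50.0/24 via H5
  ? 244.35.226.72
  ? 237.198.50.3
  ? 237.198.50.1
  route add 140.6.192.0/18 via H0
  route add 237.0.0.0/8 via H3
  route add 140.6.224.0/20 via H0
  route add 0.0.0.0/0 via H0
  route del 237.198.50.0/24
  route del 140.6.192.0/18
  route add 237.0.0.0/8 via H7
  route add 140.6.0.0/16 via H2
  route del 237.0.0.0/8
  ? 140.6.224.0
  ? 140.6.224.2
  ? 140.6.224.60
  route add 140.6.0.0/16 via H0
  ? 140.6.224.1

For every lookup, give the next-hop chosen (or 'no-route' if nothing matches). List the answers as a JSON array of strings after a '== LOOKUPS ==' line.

Apply in order:
  add 0.0.0.0/0 -> H2 at depth 0
  del 0.0.0.0/0 (clear depth 0)
  add 237.198.50.0/24 -> H5 at depth 24
  lookup 244.35.226.72: bits 111 walk d0:-→d1:-→d2:-→d3:- -> no-route
  lookup 237.198.50.3: bits 111011011100011000110010 walk d0:-→d1:-→d2:-→d3:-→d4:-→d5:-→d6:-→d7:-→d8:-→d9:-→d10:-→d11:-→d12:-→d13:-→d14:-→d15:-→d16:-→d17:-→d18:-→d19:-→d20:-→d21:-→d22:-→d23:-→d24:H5 -> H5
  lookup 237.198.50.1: bits 111011011100011000110010 walk d0:-→d1:-→d2:-→d3:-→d4:-→d5:-→d6:-→d7:-→d8:-→d9:-→d10:-→d11:-→d12:-→d13:-→d14:-→d15:-→d16:-→d17:-→d18:-→d19:-→d20:-→d21:-→d22:-→d23:-→d24:H5 -> H5
  add 140.6.192.0/18 -> H0 at depth 18
  add 237.0.0.0/8 -> H3 at depth 8
  add 140.6.224.0/20 -> H0 at depth 20
  add 0.0.0.0/0 -> H0 at depth 0
  del 237.198.50.0/24 (clear depth 24)
  del 140.6.192.0/18 (clear depth 18)
  add 237.0.0.0/8 -> H7 at depth 8
  add 140.6.0.0/16 -> H2 at depth 16
  del 237.0.0.0/8 (clear depth 8)
  lookup 140.6.224.0: bits 10001100000001101110 walk d0:H0→d1:-→d2:-→d3:-→d4:-→d5:-→d6:-→d7:-→d8:-→d9:-→d10:-→d11:-→d12:-→d13:-→d14:-→d15:-→d16:H2→d17:-→d18:-→d19:-→d20:H0 -> H0
  lookup 140.6.224.2: bits 10001100000001101110 walk d0:H0→d1:-→d2:-→d3:-→d4:-→d5:-→d6:-→d7:-→d8:-→d9:-→d10:-→d11:-→d12:-→d13:-→d14:-→d15:-→d16:H2→d17:-→d18:-→d19:-→d20:H0 -> H0
  lookup 140.6.224.60: bits 10001100000001101110 walk d0:H0→d1:-→d2:-→d3:-→d4:-→d5:-→d6:-→d7:-→d8:-→d9:-→d10:-→d11:-→d12:-→d13:-→d14:-→d15:-→d16:H2→d17:-→d18:-→d19:-→d20:H0 -> H0
  add 140.6.0.0/16 -> H0 at depth 16
  lookup 140.6.224.1: bits 10001100000001101110 walk d0:H0→d1:-→d2:-→d3:-→d4:-→d5:-→d6:-→d7:-→d8:-→d9:-→d10:-→d11:-→d12:-→d13:-→d14:-→d15:-→d16:H0→d17:-→d18:-→d19:-→d20:H0 -> H0

== LOOKUPS ==
["no-route","H5","H5","H0","H0","H0","H0"]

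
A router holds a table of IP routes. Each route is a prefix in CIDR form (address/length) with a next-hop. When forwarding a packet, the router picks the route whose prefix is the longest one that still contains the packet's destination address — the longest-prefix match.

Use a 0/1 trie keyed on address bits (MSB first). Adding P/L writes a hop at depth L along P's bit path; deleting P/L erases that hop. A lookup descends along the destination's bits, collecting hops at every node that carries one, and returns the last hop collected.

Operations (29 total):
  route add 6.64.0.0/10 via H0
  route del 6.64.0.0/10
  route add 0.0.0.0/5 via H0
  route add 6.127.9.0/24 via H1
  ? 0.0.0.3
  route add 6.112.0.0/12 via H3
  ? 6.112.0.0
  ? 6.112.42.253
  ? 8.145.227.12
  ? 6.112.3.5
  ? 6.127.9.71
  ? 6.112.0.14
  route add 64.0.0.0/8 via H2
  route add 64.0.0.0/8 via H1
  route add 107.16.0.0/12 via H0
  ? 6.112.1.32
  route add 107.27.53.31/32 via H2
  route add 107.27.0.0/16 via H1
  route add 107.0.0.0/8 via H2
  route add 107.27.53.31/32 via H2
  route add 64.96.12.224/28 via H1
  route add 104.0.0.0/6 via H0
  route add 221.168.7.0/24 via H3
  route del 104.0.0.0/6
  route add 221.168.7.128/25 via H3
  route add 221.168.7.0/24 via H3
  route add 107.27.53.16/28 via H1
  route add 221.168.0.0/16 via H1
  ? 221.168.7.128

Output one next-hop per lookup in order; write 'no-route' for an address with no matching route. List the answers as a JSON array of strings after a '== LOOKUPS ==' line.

Process each operation:
  + 6.64.0.0/10 (H0) depth=10
  - 6.64.0.0/10 clear@10
  + 0.0.0.0/5 (H0) depth=5
  + 6.127.9.0/24 (H1) depth=24
  ? 0.0.0.3  path d0:-→d1:-→d2:-→d3:-→d4:-→d5:H0  best=H0
  + 6.112.0.0/12 (H3) depth=12
  ? 6.112.0.0  path d0:-→d1:-→d2:-→d3:-→d4:-→d5:H0→d6:-→d7:-→d8:-→d9:-→d10:-→d11:-→d12:H3  best=H3
  ? 6.112.42.253  path d0:-→d1:-→d2:-→d3:-→d4:-→d5:H0→d6:-→d7:-→d8:-→d9:-→d10:-→d11:-→d12:H3  best=H3
  ? 8.145.227.12  path d0:-→d1:-→d2:-→d3:-→d4:-  best=no-route
  ? 6.112.3.5  path d0:-→d1:-→d2:-→d3:-→d4:-→d5:H0→d6:-→d7:-→d8:-→d9:-→d10:-→d11:-→d12:H3  best=H3
  ? 6.127.9.71  path d0:-→d1:-→d2:-→d3:-→d4:-→d5:H0→d6:-→d7:-→d8:-→d9:-→d10:-→d11:-→d12:H3→d13:-→d14:-→d15:-→d16:-→d17:-→d18:-→d19:-→d20:-→d21:-→d22:-→d23:-→d24:H1  best=H1
  ? 6.112.0.14  path d0:-→d1:-→d2:-→d3:-→d4:-→d5:H0→d6:-→d7:-→d8:-→d9:-→d10:-→d11:-→d12:H3  best=H3
  + 64.0.0.0/8 (H2) depth=8
  + 64.0.0.0/8 (H1) depth=8
  + 107.16.0.0/12 (H0) depth=12
  ? 6.112.1.32  path d0:-→d1:-→d2:-→d3:-→d4:-→d5:H0→d6:-→d7:-→d8:-→d9:-→d10:-→d11:-→d12:H3  best=H3
  + 107.27.53.31/32 (H2) depth=32
  + 107.27.0.0/16 (H1) depth=16
  + 107.0.0.0/8 (H2) depth=8
  + 107.27.53.31/32 (H2) depth=32
  + 64.96.12.224/28 (H1) depth=28
  + 104.0.0.0/6 (H0) depth=6
  + 221.168.7.0/24 (H3) depth=24
  - 104.0.0.0/6 clear@6
  + 221.168.7.128/25 (H3) depth=25
  + 221.168.7.0/24 (H3) depth=24
  + 107.27.53.16/28 (H1) depth=28
  + 221.168.0.0/16 (H1) depth=16
  ? 221.168.7.128  path d0:-→d1:-→d2:-→d3:-→d4:-→d5:-→d6:-→d7:-→d8:-→d9:-→d10:-→d11:-→d12:-→d13:-→d14:-→d15:-→d16:H1→d17:-→d18:-→d19:-→d20:-→d21:-→d22:-→d23:-→d24:H3→d25:H3  best=H3

== LOOKUPS ==
["H0","H3","H3","no-route","H3","H1","H3","H3","H3"]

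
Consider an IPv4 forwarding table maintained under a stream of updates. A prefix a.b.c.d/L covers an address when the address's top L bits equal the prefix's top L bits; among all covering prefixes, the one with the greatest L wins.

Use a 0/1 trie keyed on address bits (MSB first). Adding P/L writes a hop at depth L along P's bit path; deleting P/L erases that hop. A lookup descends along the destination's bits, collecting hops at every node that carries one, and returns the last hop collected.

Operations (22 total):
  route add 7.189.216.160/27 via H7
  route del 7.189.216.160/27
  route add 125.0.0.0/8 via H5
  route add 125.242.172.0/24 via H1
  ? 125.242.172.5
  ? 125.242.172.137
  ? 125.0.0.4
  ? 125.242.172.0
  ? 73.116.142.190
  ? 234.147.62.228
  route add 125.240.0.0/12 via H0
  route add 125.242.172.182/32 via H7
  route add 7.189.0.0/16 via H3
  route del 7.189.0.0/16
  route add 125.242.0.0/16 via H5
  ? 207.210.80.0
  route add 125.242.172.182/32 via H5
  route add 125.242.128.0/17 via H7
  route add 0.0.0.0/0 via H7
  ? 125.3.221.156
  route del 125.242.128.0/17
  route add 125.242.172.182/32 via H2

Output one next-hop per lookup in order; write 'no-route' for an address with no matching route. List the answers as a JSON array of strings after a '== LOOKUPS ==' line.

Apply in order:
  + 7.189.216.160/27 (H7) depth=27
  del 7.189.216.160/27 (clear depth 27)
  + 125.0.0.0/8 (H5) depth=8
  + 125.242.172.0/24 (H1) depth=24
  Q 125.242.172.5: descend 011111011111001010101100 ; hops seen [H5,H1] ; pick H1
  Q 125.242.172.137: descend 011111011111001010101100 ; hops seen [H5,H1] ; pick H1
  Q 125.0.0.4: descend 01111101 ; hops seen [H5] ; pick H5
  Q 125.242.172.0: descend 011111011111001010101100 ; hops seen [H5,H1] ; pick H1
  Q 73.116.142.190: descend 01 ; hops seen [∅] ; pick no-route
  Q 234.147.62.228: descend ε ; hops seen [∅] ; pick no-route
  + 125.240.0.0/12 (H0) depth=12
  + 125.242.172.182/32 (H7) depth=32
  + 7.189.0.0/16 (H3) depth=16
  del 7.189.0.0/16 (clear depth 16)
  + 125.242.0.0/16 (H5) depth=16
  Q 207.210.80.0: descend ε ; hops seen [∅] ; pick no-route
  + 125.242.172.182/32 (H5) depth=32
  + 125.242.128.0/17 (H7) depth=17
  + 0.0.0.0/0 (H7) depth=0
  Q 125.3.221.156: descend 01111101 ; hops seen [H7,H5] ; pick H5
  del 125.242.128.0/17 (clear depth 17)
  + 125.242.172.182/32 (H2) depth=32

== LOOKUPS ==
["H1","H1","H5","H1","no-route","no-route","no-route","H5"]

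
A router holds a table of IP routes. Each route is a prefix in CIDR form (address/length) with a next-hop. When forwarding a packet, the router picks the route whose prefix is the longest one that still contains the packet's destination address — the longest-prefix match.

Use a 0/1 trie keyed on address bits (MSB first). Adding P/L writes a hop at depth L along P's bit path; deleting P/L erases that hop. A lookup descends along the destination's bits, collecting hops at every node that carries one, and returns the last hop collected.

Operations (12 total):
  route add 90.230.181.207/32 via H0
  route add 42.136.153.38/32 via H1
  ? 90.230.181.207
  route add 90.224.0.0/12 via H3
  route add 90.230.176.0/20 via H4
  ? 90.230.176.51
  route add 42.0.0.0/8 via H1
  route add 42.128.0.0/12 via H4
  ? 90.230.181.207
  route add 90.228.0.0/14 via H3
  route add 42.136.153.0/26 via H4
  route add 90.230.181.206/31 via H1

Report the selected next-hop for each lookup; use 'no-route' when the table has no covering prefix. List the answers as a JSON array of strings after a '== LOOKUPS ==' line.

Process each operation:
  + 90.230.181.207/32 (H0) depth=32
  + 42.136.153.38/32 (H1) depth=32
  lookup 90.230.181.207: bits 01011010111001101011010111001111 walk d0:-→d1:-→d2:-→d3:-→d4:-→d5:-→d6:-→d7:-→d8:-→d9:-→d10:-→d11:-→d12:-→d13:-→d14:-→d15:-→d16:-→d17:-→d18:-→d19:-→d20:-→d21:-→d22:-→d23:-→d24:-→d25:-→d26:-→d27:-→d28:-→d29:-→d30:-→d31:-→d32:H0 -> H0
  + 90.224.0.0/12 (H3) depth=12
  + 90.230.176.0/20 (H4) depth=20
  lookup 90.230.176.51: bits 010110101110011010110 walk d0:-→d1:-→d2:-→d3:-→d4:-→d5:-→d6:-→d7:-→d8:-→d9:-→d10:-→d11:-→d12:H3→d13:-→d14:-→d15:-→d16:-→d17:-→d18:-→d19:-→d20:H4→d21:- -> H4
  + 42.0.0.0/8 (H1) depth=8
  + 42.128.0.0/12 (H4) depth=12
  lookup 90.230.181.207: bits 01011010111001101011010111001111 walk d0:-→d1:-→d2:-→d3:-→d4:-→d5:-→d6:-→d7:-→d8:-→d9:-→d10:-→d11:-→d12:H3→d13:-→d14:-→d15:-→d16:-→d17:-→d18:-→d19:-→d20:H4→d21:-→d22:-→d23:-→d24:-→d25:-→d26:-→d27:-→d28:-→d29:-→d30:-→d31:-→d32:H0 -> H0
  + 90.228.0.0/14 (H3) depth=14
  + 42.136.153.0/26 (H4) depth=26
  + 90.230.181.206/31 (H1) depth=31

== LOOKUPS ==
["H0","H4","H0"]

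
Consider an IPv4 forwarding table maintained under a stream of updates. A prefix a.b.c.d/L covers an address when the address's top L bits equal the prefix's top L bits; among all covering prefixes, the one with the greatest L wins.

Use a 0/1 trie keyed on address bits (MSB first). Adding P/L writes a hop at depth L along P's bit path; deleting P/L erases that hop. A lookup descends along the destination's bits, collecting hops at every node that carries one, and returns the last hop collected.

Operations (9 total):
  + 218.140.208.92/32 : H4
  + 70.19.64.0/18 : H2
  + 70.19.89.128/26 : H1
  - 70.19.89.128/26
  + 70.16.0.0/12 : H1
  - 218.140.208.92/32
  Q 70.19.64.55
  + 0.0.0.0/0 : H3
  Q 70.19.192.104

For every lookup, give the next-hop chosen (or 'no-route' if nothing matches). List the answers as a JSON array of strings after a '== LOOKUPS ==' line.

Process each operation:
  add 218.140.208.92/32 -> H4 at depth 32
  add 70.19.64.0/18 -> H2 at depth 18
  add 70.19.89.128/26 -> H1 at depth 26
  del 70.19.89.128/26 (clear depth 26)
  add 70.16.0.0/12 -> H1 at depth 12
  del 218.140.208.92/32 (clear depth 32)
  Q 70.19.64.55: descend 0100011000010011010 ; hops seen [H1,H2] ; pick H2
  add 0.0.0.0/0 -> H3 at depth 0
  Q 70.19.192.104: descend 0100011000010011 ; hops seen [H3,H1] ; pick H1

== LOOKUPS ==
["H2","H1"]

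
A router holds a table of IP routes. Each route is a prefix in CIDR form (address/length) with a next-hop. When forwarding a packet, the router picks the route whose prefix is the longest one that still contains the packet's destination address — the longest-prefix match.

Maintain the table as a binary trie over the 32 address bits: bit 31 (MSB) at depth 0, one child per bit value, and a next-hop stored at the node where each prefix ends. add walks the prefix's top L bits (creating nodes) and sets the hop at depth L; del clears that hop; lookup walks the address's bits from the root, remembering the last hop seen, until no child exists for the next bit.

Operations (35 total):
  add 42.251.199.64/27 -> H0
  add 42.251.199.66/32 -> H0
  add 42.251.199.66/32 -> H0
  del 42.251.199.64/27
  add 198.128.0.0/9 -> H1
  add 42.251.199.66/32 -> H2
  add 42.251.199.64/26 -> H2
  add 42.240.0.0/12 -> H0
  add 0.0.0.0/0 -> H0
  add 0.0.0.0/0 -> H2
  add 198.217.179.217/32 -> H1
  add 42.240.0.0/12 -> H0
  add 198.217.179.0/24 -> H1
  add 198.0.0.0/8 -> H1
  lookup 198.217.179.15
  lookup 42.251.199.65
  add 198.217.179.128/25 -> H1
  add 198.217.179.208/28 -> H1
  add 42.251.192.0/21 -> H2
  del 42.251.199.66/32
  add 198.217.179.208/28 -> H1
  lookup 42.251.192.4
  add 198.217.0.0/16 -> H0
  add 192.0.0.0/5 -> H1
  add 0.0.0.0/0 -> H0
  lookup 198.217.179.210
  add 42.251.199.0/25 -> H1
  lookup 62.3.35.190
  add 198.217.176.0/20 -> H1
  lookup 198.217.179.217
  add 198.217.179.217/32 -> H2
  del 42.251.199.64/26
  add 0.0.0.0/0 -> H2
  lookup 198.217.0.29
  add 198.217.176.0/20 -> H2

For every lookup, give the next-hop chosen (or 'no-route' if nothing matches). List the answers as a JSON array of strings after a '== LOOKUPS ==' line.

Process each operation:
  + 42.251.199.64/27 (H0) depth=27
  + 42.251.199.66/32 (H0) depth=32
  + 42.251.199.66/32 (H0) depth=32
  del 42.251.199.64/27 (clear depth 27)
  + 198.128.0.0/9 (H1) depth=9
  + 42.251.199.66/32 (H2) depth=32
  + 42.251.199.64/26 (H2) depth=26
  + 42.240.0.0/12 (H0) depth=12
  + 0.0.0.0/0 (H0) depth=0
  + 0.0.0.0/0 (H2) depth=0
  + 198.217.179.217/32 (H1) depth=32
  + 42.240.0.0/12 (H0) depth=12
  + 198.217.179.0/24 (H1) depth=24
  + 198.0.0.0/8 (H1) depth=8
  lookup 198.217.179.15: bits 110001101101100110110011 walk d0:H2→d1:-→d2:-→d3:-→d4:-→d5:-→d6:-→d7:-→d8:H1→d9:H1→d10:-→d11:-→d12:-→d13:-→d14:-→d15:-→d16:-→d17:-→d18:-→d19:-→d20:-→d21:-→d22:-→d23:-→d24:H1 -> H1
  lookup 42.251.199.65: bits 001010101111101111000111010000 walk d0:H2→d1:-→d2:-→d3:-→d4:-→d5:-→d6:-→d7:-→d8:-→d9:-→d10:-→d11:-→d12:H0→d13:-→d14:-→d15:-→d16:-→d17:-→d18:-→d19:-→d20:-→d21:-→d22:-→d23:-→d24:-→d25:-→d26:H2→d27:-→d28:-→d29:-→d30:- -> H2
  + 198.217.179.128/25 (H1) depth=25
  + 198.217.179.208/28 (H1) depth=28
  + 42.251.192.0/21 (H2) depth=21
  del 42.251.199.66/32 (clear depth 32)
  + 198.217.179.208/28 (H1) depth=28
  lookup 42.251.192.4: bits 001010101111101111000 walk d0:H2→d1:-→d2:-→d3:-→d4:-→d5:-→d6:-→d7:-→d8:-→d9:-→d10:-→d11:-→d12:H0→d13:-→d14:-→d15:-→d16:-→d17:-→d18:-→d19:-→d20:-→d21:H2 -> H2
  + 198.217.0.0/16 (H0) depth=16
  + 192.0.0.0/5 (H1) depth=5
  + 0.0.0.0/0 (H0) depth=0
  lookup 198.217.179.210: bits 1100011011011001101100111101 walk d0:H0→d1:-→d2:-→d3:-→d4:-→d5:H1→d6:-→d7:-→d8:H1→d9:H1→d10:-→d11:-→d12:-→d13:-→d14:-→d15:-→d16:H0→d17:-→d18:-→d19:-→d20:-→d21:-→d22:-→d23:-→d24:H1→d25:H1→d26:-→d27:-→d28:H1 -> H1
  + 42.251.199.0/25 (H1) depth=25
  lookup 62.3.35.190: bits 001 walk d0:H0→d1:-→d2:-→d3:- -> H0
  + 198.217.176.0/20 (H1) depth=20
  lookup 198.217.179.217: bits 11000110110110011011001111011001 walk d0:H0→d1:-→d2:-→d3:-→d4:-→d5:H1→d6:-→d7:-→d8:H1→d9:H1→d10:-→d11:-→d12:-→d13:-→d14:-→d15:-→d16:H0→d17:-→d18:-→d19:-→d20:H1→d21:-→d22:-→d23:-→d24:H1→d25:H1→d26:-→d27:-→d28:H1→d29:-→d30:-→d31:-→d32:H1 -> H1
  + 198.217.179.217/32 (H2) depth=32
  del 42.251.199.64/26 (clear depth 26)
  + 0.0.0.0/0 (H2) depth=0
  lookup 198.217.0.29: bits 1100011011011001 walk d0:H2→d1:-→d2:-→d3:-→d4:-→d5:H1→d6:-→d7:-→d8:H1→d9:H1→d10:-→d11:-→d12:-→d13:-→d14:-→d15:-→d16:H0 -> H0
  + 198.217.176.0/20 (H2) depth=20

== LOOKUPS ==
["H1","H2","H2","H1","H0","H1","H0"]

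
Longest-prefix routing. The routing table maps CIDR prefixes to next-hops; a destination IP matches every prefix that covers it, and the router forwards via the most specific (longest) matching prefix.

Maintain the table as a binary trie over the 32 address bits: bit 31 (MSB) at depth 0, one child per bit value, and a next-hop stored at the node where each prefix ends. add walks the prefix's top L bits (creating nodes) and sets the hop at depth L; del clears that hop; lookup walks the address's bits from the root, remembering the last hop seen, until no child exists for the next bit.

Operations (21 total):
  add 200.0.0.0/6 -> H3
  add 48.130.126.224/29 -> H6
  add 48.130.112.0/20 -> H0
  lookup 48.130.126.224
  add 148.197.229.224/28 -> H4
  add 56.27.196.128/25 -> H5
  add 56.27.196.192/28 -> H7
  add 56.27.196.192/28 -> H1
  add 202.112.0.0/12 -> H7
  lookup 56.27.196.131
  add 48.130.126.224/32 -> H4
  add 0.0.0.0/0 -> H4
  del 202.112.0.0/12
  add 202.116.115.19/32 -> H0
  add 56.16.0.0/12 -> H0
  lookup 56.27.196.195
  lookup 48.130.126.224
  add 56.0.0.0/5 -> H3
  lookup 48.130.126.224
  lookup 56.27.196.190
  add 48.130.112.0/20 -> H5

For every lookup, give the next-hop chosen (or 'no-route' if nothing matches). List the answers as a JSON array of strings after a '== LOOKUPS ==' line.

Trace:
  add 200.0.0.0/6 -> H3 at depth 6
  add 48.130.126.224/29 -> H6 at depth 29
  add 48.130.112.0/20 -> H0 at depth 20
  ? 48.130.126.224  path d0:-→d1:-→d2:-→d3:-→d4:-→d5:-→d6:-→d7:-→d8:-→d9:-→d10:-→d11:-→d12:-→d13:-→d14:-→d15:-→d16:-→d17:-→d18:-→d19:-→d20:H0→d21:-→d22:-→d23:-→d24:-→d25:-→d26:-→d27:-→d28:-→d29:H6  best=H6
  add 148.197.229.224/28 -> H4 at depth 28
  add 56.27.196.128/25 -> H5 at depth 25
  add 56.27.196.192/28 -> H7 at depth 28
  add 56.27.196.192/28 -> H1 at depth 28
  add 202.112.0.0/12 -> H7 at depth 12
  ? 56.27.196.131  path d0:-→d1:-→d2:-→d3:-→d4:-→d5:-→d6:-→d7:-→d8:-→d9:-→d10:-→d11:-→d12:-→d13:-→d14:-→d15:-→d16:-→d17:-→d18:-→d19:-→d20:-→d21:-→d22:-→d23:-→d24:-→d25:H5  best=H5
  add 48.130.126.224/32 -> H4 at depth 32
  add 0.0.0.0/0 -> H4 at depth 0
  - 202.112.0.0/12 clear@12
  add 202.116.115.19/32 -> H0 at depth 32
  add 56.16.0.0/12 -> H0 at depth 12
  ? 56.27.196.195  path d0:H4→d1:-→d2:-→d3:-→d4:-→d5:-→d6:-→d7:-→d8:-→d9:-→d10:-→d11:-→d12:H0→d13:-→d14:-→d15:-→d16:-→d17:-→d18:-→d19:-→d20:-→d21:-→d22:-→d23:-→d24:-→d25:H5→d26:-→d27:-→d28:H1  best=H1
  ? 48.130.126.224  path d0:H4→d1:-→d2:-→d3:-→d4:-→d5:-→d6:-→d7:-→d8:-→d9:-→d10:-→d11:-→d12:-→d13:-→d14:-→d15:-→d16:-→d17:-→d18:-→d19:-→d20:H0→d21:-→d22:-→d23:-→d24:-→d25:-→d26:-→d27:-→d28:-→d29:H6→d30:-→d31:-→d32:H4  best=H4
  add 56.0.0.0/5 -> H3 at depth 5
  ? 48.130.126.224  path d0:H4→d1:-→d2:-→d3:-→d4:-→d5:-→d6:-→d7:-→d8:-→d9:-→d10:-→d11:-→d12:-→d13:-→d14:-→d15:-→d16:-→d17:-→d18:-→d19:-→d20:H0→d21:-→d22:-→d23:-→d24:-→d25:-→d26:-→d27:-→d28:-→d29:H6→d30:-→d31:-→d32:H4  best=H4
  ? 56.27.196.190  path d0:H4→d1:-→d2:-→d3:-→d4:-→d5:H3→d6:-→d7:-→d8:-→d9:-→d10:-→d11:-→d12:H0→d13:-→d14:-→d15:-→d16:-→d17:-→d18:-→d19:-→d20:-→d21:-→d22:-→d23:-→d24:-→d25:H5  best=H5
  add 48.130.112.0/20 -> H5 at depth 20

== LOOKUPS ==
["H6","H5","H1","H4","H4","H5"]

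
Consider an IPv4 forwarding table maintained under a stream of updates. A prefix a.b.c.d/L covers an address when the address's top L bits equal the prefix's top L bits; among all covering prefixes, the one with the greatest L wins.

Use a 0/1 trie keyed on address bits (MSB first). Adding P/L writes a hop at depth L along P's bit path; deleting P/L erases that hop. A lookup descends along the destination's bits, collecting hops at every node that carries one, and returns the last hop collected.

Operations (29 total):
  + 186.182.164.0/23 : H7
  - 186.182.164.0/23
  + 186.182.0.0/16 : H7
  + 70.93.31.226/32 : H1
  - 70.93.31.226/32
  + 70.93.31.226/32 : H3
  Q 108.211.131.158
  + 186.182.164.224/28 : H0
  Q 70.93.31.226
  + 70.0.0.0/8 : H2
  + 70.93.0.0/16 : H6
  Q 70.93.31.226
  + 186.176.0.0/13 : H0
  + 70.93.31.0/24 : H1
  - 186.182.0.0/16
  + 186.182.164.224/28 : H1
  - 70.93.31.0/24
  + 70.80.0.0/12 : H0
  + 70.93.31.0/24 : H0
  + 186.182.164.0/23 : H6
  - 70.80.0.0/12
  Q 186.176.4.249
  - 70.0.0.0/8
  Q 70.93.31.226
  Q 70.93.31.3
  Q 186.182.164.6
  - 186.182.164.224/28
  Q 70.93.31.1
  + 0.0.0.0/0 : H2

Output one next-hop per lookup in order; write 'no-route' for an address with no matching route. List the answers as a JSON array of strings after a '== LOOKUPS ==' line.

Process each operation:
  + 186.182.164.0/23 (H7) depth=23
  del 186.182.164.0/23 (clear depth 23)
  + 186.182.0.0/16 (H7) depth=16
  + 70.93.31.226/32 (H1) depth=32
  del 70.93.31.226/32 (clear depth 32)
  + 70.93.31.226/32 (H3) depth=32
  Q 108.211.131.158: descend 01 ; hops seen [∅] ; pick no-route
  + 186.182.164.224/28 (H0) depth=28
  Q 70.93.31.226: descend 01000110010111010001111111100010 ; hops seen [H3] ; pick H3
  + 70.0.0.0/8 (H2) depth=8
  + 70.93.0.0/16 (H6) depth=16
  Q 70.93.31.226: descend 01000110010111010001111111100010 ; hops seen [H2,H6,H3] ; pick H3
  + 186.176.0.0/13 (H0) depth=13
  + 70.93.31.0/24 (H1) depth=24
  del 186.182.0.0/16 (clear depth 16)
  + 186.182.164.224/28 (H1) depth=28
  del 70.93.31.0/24 (clear depth 24)
  + 70.80.0.0/12 (H0) depth=12
  + 70.93.31.0/24 (H0) depth=24
  + 186.182.164.0/23 (H6) depth=23
  del 70.80.0.0/12 (clear depth 12)
  Q 186.176.4.249: descend 1011101010110 ; hops seen [H0] ; pick H0
  del 70.0.0.0/8 (clear depth 8)
  Q 70.93.31.226: descend 01000110010111010001111111100010 ; hops seen [H6,H0,H3] ; pick H3
  Q 70.93.31.3: descend 010001100101110100011111 ; hops seen [H6,H0] ; pick H0
  Q 186.182.164.6: descend 101110101011011010100100 ; hops seen [H0,H6] ; pick H6
  del 186.182.164.224/28 (clear depth 28)
  Q 70.93.31.1: descend 010001100101110100011111 ; hops seen [H6,H0] ; pick H0
  + 0.0.0.0/0 (H2) depth=0

== LOOKUPS ==
["no-route","H3","H3","H0","H3","H0","H6","H0"]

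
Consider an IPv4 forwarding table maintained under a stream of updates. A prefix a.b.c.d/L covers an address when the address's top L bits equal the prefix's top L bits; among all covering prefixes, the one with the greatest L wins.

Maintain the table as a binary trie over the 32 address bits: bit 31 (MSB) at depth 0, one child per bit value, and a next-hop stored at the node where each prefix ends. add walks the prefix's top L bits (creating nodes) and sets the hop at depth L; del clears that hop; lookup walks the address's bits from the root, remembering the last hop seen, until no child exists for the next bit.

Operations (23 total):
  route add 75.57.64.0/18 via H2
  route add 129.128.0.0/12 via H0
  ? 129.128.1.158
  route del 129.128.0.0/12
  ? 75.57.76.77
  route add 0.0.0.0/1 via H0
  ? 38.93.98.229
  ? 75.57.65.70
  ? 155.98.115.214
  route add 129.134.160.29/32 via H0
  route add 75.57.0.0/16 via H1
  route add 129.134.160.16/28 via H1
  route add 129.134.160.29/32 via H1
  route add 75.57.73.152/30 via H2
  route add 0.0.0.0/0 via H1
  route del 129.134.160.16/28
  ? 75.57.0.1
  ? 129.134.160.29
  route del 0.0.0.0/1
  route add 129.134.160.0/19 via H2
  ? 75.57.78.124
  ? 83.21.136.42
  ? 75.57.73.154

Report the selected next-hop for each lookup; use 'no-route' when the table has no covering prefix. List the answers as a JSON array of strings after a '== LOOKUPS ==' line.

Trace:
  add 75.57.64.0/18 -> H2 at depth 18
  add 129.128.0.0/12 -> H0 at depth 12
  lookup 129.128.1.158: bits 100000011000 walk d0:-→d1:-→d2:-→d3:-→d4:-→d5:-→d6:-→d7:-→d8:-→d9:-→d10:-→d11:-→d12:H0 -> H0
  del 129.128.0.0/12 (clear depth 12)
  lookup 75.57.76.77: bits 010010110011100101 walk d0:-→d1:-→d2:-→d3:-→d4:-→d5:-→d6:-→d7:-→d8:-→d9:-→d10:-→d11:-→d12:-→d13:-→d14:-→d15:-→d16:-→d17:-→d18:H2 -> H2
  add 0.0.0.0/1 -> H0 at depth 1
  lookup 38.93.98.229: bits 0 walk d0:-→d1:H0 -> H0
  lookup 75.57.65.70: bits 010010110011100101 walk d0:-→d1:H0→d2:-→d3:-→d4:-→d5:-→d6:-→d7:-→d8:-→d9:-→d10:-→d11:-→d12:-→d13:-→d14:-→d15:-→d16:-→d17:-→d18:H2 -> H2
  lookup 155.98.115.214: bits 100 walk d0:-→d1:-→d2:-→d3:- -> no-route
  add 129.134.160.29/32 -> H0 at depth 32
  add 75.57.0.0/16 -> H1 at depth 16
  add 129.134.160.16/28 -> H1 at depth 28
  add 129.134.160.29/32 -> H1 at depth 32
  add 75.57.73.152/30 -> H2 at depth 30
  add 0.0.0.0/0 -> H1 at depth 0
  del 129.134.160.16/28 (clear depth 28)
  lookup 75.57.0.1: bits 01001011001110010 walk d0:H1→d1:H0→d2:-→d3:-→d4:-→d5:-→d6:-→d7:-→d8:-→d9:-→d10:-→d11:-→d12:-→d13:-→d14:-→d15:-→d16:H1→d17:- -> H1
  lookup 129.134.160.29: bits 10000001100001101010000000011101 walk d0:H1→d1:-→d2:-→d3:-→d4:-→d5:-→d6:-→d7:-→d8:-→d9:-→d10:-→d11:-→d12:-→d13:-→d14:-→d15:-→d16:-→d17:-→d18:-→d19:-→d20:-→d21:-→d22:-→d23:-→d24:-→d25:-→d26:-→d27:-→d28:-→d29:-→d30:-→d31:-→d32:H1 -> H1
  del 0.0.0.0/1 (clear depth 1)
  add 129.134.160.0/19 -> H2 at depth 19
  lookup 75.57.78.124: bits 010010110011100101001 walk d0:H1→d1:-→d2:-→d3:-→d4:-→d5:-→d6:-→d7:-→d8:-→d9:-→d10:-→d11:-→d12:-→d13:-→d14:-→d15:-→d16:H1→d17:-→d18:H2→d19:-→d20:-→d21:- -> H2
  lookup 83.21.136.42: bits 010 walk d0:H1→d1:-→d2:-→d3:- -> H1
  lookup 75.57.73.154: bits 010010110011100101001001100110 walk d0:H1→d1:-→d2:-→d3:-→d4:-→d5:-→d6:-→d7:-→d8:-→d9:-→d10:-→d11:-→d12:-→d13:-→d14:-→d15:-→d16:H1→d17:-→d18:H2→d19:-→d20:-→d21:-→d22:-→d23:-→d24:-→d25:-→d26:-→d27:-→d28:-→d29:-→d30:H2 -> H2

== LOOKUPS ==
["H0","H2","H0","H2","no-route","H1","H1","H2","H1","H2"]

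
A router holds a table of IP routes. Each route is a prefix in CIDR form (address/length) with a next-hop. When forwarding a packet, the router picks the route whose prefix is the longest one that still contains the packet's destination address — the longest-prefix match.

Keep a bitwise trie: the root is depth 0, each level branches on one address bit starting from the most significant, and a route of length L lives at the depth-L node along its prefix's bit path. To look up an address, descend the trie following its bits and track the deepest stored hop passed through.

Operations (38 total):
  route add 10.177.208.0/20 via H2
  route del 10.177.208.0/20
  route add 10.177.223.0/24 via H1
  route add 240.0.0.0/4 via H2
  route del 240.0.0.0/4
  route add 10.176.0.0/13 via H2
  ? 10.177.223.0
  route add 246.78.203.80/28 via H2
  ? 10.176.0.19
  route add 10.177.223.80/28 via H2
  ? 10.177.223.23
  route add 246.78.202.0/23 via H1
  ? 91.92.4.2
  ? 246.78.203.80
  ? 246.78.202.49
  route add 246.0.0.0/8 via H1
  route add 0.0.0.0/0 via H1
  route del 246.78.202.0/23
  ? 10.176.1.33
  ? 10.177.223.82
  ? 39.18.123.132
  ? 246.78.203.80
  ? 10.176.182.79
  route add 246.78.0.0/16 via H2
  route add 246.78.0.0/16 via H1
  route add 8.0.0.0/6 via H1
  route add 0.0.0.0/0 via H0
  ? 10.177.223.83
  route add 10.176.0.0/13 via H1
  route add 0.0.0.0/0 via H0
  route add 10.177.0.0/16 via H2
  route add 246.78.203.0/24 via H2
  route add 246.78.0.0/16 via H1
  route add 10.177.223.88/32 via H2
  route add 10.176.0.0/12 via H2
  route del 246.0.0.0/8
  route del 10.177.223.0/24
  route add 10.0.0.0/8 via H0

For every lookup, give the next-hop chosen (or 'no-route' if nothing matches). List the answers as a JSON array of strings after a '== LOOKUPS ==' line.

Trace:
  add 10.177.208.0/20 -> H2 at depth 20
  del 10.177.208.0/20 (clear depth 20)
  add 10.177.223.0/24 -> H1 at depth 24
  add 240.0.0.0/4 -> H2 at depth 4
  del 240.0.0.0/4 (clear depth 4)
  add 10.176.0.0/13 -> H2 at depth 13
  lookup 10.177.223.0: bits 000010101011000111011111 walk d0:-→d1:-→d2:-→d3:-→d4:-→d5:-→d6:-→d7:-→d8:-→d9:-→d10:-→d11:-→d12:-→d13:H2→d14:-→d15:-→d16:-→d17:-→d18:-→d19:-→d20:-→d21:-→d22:-→d23:-→d24:H1 -> H1
  add 246.78.203.80/28 -> H2 at depth 28
  lookup 10.176.0.19: bits 000010101011000 walk d0:-→d1:-→d2:-→d3:-→d4:-→d5:-→d6:-→d7:-→d8:-→d9:-→d10:-→d11:-→d12:-→d13:H2→d14:-→d15:- -> H2
  add 10.177.223.80/28 -> H2 at depth 28
  lookup 10.177.223.23: bits 0000101010110001110111110 walk d0:-→d1:-→d2:-→d3:-→d4:-→d5:-→d6:-→d7:-→d8:-→d9:-→d10:-→d11:-→d12:-→d13:H2→d14:-→d15:-→d16:-→d17:-→d18:-→d19:-→d20:-→d21:-→d22:-→d23:-→d24:H1→d25:- -> H1
  add 246.78.202.0/23 -> H1 at depth 23
  lookup 91.92.4.2: bits 0 walk d0:-→d1:- -> no-route
  lookup 246.78.203.80: bits 1111011001001110110010110101 walk d0:-→d1:-→d2:-→d3:-→d4:-→d5:-→d6:-→d7:-→d8:-→d9:-→d10:-→d11:-→d12:-→d13:-→d14:-→d15:-→d16:-→d17:-→d18:-→d19:-→d20:-→d21:-→d22:-→d23:H1→d24:-→d25:-→d26:-→d27:-→d28:H2 -> H2
  lookup 246.78.202.49: bits 11110110010011101100101 walk d0:-→d1:-→d2:-→d3:-→d4:-→d5:-→d6:-→d7:-→d8:-→d9:-→d10:-→d11:-→d12:-→d13:-→d14:-→d15:-→d16:-→d17:-→d18:-→d19:-→d20:-→d21:-→d22:-→d23:H1 -> H1
  add 246.0.0.0/8 -> H1 at depth 8
  add 0.0.0.0/0 -> H1 at depth 0
  del 246.78.202.0/23 (clear depth 23)
  lookup 10.176.1.33: bits 000010101011000 walk d0:H1→d1:-→d2:-→d3:-→d4:-→d5:-→d6:-→d7:-→d8:-→d9:-→d10:-→d11:-→d12:-→d13:H2→d14:-→d15:- -> H2
  lookup 10.177.223.82: bits 0000101010110001110111110101 walk d0:H1→d1:-→d2:-→d3:-→d4:-→d5:-→d6:-→d7:-→d8:-→d9:-→d10:-→d11:-→d12:-→d13:H2→d14:-→d15:-→d16:-→d17:-→d18:-→d19:-→d20:-→d21:-→d22:-→d23:-→d24:H1→d25:-→d26:-→d27:-→d28:H2 -> H2
  lookup 39.18.123.132: bits 00 walk d0:H1→d1:-→d2:- -> H1
  lookup 246.78.203.80: bits 1111011001001110110010110101 walk d0:H1→d1:-→d2:-→d3:-→d4:-→d5:-→d6:-→d7:-→d8:H1→d9:-→d10:-→d11:-→d12:-→d13:-→d14:-→d15:-→d16:-→d17:-→d18:-→d19:-→d20:-→d21:-→d22:-→d23:-→d24:-→d25:-→d26:-→d27:-→d28:H2 -> H2
  lookup 10.176.182.79: bits 000010101011000 walk d0:H1→d1:-→d2:-→d3:-→d4:-→d5:-→d6:-→d7:-→d8:-→d9:-→d10:-→d11:-→d12:-→d13:H2→d14:-→d15:- -> H2
  add 246.78.0.0/16 -> H2 at depth 16
  add 246.78.0.0/16 -> H1 at depth 16
  add 8.0.0.0/6 -> H1 at depth 6
  add 0.0.0.0/0 -> H0 at depth 0
  lookup 10.177.223.83: bits 0000101010110001110111110101 walk d0:H0→d1:-→d2:-→d3:-→d4:-→d5:-→d6:H1→d7:-→d8:-→d9:-→d10:-→d11:-→d12:-→d13:H2→d14:-→d15:-→d16:-→d17:-→d18:-→d19:-→d20:-→d21:-→d22:-→d23:-→d24:H1→d25:-→d26:-→d27:-→d28:H2 -> H2
  add 10.176.0.0/13 -> H1 at depth 13
  add 0.0.0.0/0 -> H0 at depth 0
  add 10.177.0.0/16 -> H2 at depth 16
  add 246.78.203.0/24 -> H2 at depth 24
  add 246.78.0.0/16 -> H1 at depth 16
  add 10.177.223.88/32 -> H2 at depth 32
  add 10.176.0.0/12 -> H2 at depth 12
  del 246.0.0.0/8 (clear depth 8)
  del 10.177.223.0/24 (clear depth 24)
  add 10.0.0.0/8 -> H0 at depth 8

== LOOKUPS ==
["H1","H2","H1","no-route","H2","H1","H2","H2","H1","H2","H2","H2"]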